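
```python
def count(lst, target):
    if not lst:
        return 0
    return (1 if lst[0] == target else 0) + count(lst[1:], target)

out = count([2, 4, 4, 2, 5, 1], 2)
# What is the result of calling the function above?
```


count([2, 4, 4, 2, 5, 1], 2)
lst[0]=2 == 2: 1 + count([4, 4, 2, 5, 1], 2)
lst[0]=4 != 2: 0 + count([4, 2, 5, 1], 2)
lst[0]=4 != 2: 0 + count([2, 5, 1], 2)
lst[0]=2 == 2: 1 + count([5, 1], 2)
lst[0]=5 != 2: 0 + count([1], 2)
lst[0]=1 != 2: 0 + count([], 2)
= 2


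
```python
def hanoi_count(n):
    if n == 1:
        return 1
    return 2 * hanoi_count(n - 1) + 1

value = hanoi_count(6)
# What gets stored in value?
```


hanoi_count(6)
= 2 * hanoi_count(5) + 1
= 2 * (2 * hanoi_count(4) + 1) + 1
= 2 * (2 * (2 * hanoi_count(3) + 1) + 1) + 1
= 2 * (2 * (2 * (2 * hanoi_count(2) + 1) + 1) + 1) + 1
= 2 * (2 * (2 * (2 * (2 * hanoi_count(1) + 1) + 1) + 1) + 1) + 1
Now compute bottom-up:
hanoi_count(1) = 1
hanoi_count(2) = 2 * 1 + 1 = 3
hanoi_count(3) = 2 * 3 + 1 = 7
hanoi_count(4) = 2 * 7 + 1 = 15
hanoi_count(5) = 2 * 15 + 1 = 31
hanoi_count(6) = 2 * 31 + 1 = 63
= 63


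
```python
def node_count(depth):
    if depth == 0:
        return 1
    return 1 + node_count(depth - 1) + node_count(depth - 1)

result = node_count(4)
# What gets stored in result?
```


node_count(4)
= 1 + node_count(3) + node_count(3)
= 1 + 2 * node_count(3)
node_count(k) = 2^(k+1) - 1
node_count(0) = 1
node_count(1) = 3
node_count(2) = 7
node_count(3) = 15
node_count(4) = 31
node_count(4) = 2^5 - 1 = 31


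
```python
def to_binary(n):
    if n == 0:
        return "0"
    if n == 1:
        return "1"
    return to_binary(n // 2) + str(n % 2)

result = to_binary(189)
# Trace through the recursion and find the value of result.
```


to_binary(189)
= to_binary(94) + "1"
= to_binary(47) + "0" + "1"
= to_binary(23) + "1" + "0" + "1"
= to_binary(11) + "1" + "1" + "0" + "1"
= to_binary(5) + "1" + "1" + "1" + "0" + "1"
= to_binary(2) + "1" + "1" + "1" + "1" + "0" + "1"
= to_binary(1) + "0" + "1" + "1" + "1" + "1" + "0" + "1"
= "1" + "0" + "1" + "1" + "1" + "1" + "0" + "1"
= "10111101"


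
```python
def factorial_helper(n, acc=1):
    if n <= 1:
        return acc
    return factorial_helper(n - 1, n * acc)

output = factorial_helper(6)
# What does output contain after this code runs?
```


factorial_helper(6, 1)
= factorial_helper(5, 6 * 1) = factorial_helper(5, 6)
= factorial_helper(4, 5 * 6) = factorial_helper(4, 30)
= factorial_helper(3, 4 * 30) = factorial_helper(3, 120)
= factorial_helper(2, 3 * 120) = factorial_helper(2, 360)
= factorial_helper(1, 2 * 360) = factorial_helper(1, 720)
n <= 1, return acc = 720


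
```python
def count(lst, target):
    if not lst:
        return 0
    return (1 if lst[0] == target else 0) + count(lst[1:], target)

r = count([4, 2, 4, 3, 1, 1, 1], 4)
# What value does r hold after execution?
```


count([4, 2, 4, 3, 1, 1, 1], 4)
lst[0]=4 == 4: 1 + count([2, 4, 3, 1, 1, 1], 4)
lst[0]=2 != 4: 0 + count([4, 3, 1, 1, 1], 4)
lst[0]=4 == 4: 1 + count([3, 1, 1, 1], 4)
lst[0]=3 != 4: 0 + count([1, 1, 1], 4)
lst[0]=1 != 4: 0 + count([1, 1], 4)
lst[0]=1 != 4: 0 + count([1], 4)
lst[0]=1 != 4: 0 + count([], 4)
= 2


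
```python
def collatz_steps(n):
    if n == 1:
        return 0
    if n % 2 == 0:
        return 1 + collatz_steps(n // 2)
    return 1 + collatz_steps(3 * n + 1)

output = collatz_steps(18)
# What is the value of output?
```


collatz_steps(18)
18 is even -> collatz_steps(9)
9 is odd -> 3*9+1 = 28 -> collatz_steps(28)
28 is even -> collatz_steps(14)
14 is even -> collatz_steps(7)
7 is odd -> 3*7+1 = 22 -> collatz_steps(22)
22 is even -> collatz_steps(11)
11 is odd -> 3*11+1 = 34 -> collatz_steps(34)
34 is even -> collatz_steps(17)
17 is odd -> 3*17+1 = 52 -> collatz_steps(52)
52 is even -> collatz_steps(26)
26 is even -> collatz_steps(13)
13 is odd -> 3*13+1 = 40 -> collatz_steps(40)
40 is even -> collatz_steps(20)
20 is even -> collatz_steps(10)
10 is even -> collatz_steps(5)
5 is odd -> 3*5+1 = 16 -> collatz_steps(16)
16 is even -> collatz_steps(8)
8 is even -> collatz_steps(4)
4 is even -> collatz_steps(2)
2 is even -> collatz_steps(1)
Reached 1 after 20 steps
= 20


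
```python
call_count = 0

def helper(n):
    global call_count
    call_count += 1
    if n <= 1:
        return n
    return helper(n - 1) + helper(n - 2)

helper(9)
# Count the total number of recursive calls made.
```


helper(9) calls helper(8) and helper(7); each non-base call branches into two more.
Let C(k) = total number of calls made by helper(k), including the call to helper(k) itself.
Base cases: C(0) = 1, C(1) = 1
Recurrence: C(k) = 1 + C(k-1) + C(k-2)
  C(2) = 1 + C(1) + C(0) = 1 + 1 + 1 = 3
  C(3) = 1 + C(2) + C(1) = 1 + 3 + 1 = 5
  C(4) = 1 + C(3) + C(2) = 1 + 5 + 3 = 9
  C(5) = 1 + C(4) + C(3) = 1 + 9 + 5 = 15
  C(6) = 1 + C(5) + C(4) = 1 + 15 + 9 = 25
  C(7) = 1 + C(6) + C(5) = 1 + 25 + 15 = 41
  C(8) = 1 + C(7) + C(6) = 1 + 41 + 25 = 67
  C(9) = 1 + C(8) + C(7) = 1 + 67 + 41 = 109
Total calls = C(9) = 109


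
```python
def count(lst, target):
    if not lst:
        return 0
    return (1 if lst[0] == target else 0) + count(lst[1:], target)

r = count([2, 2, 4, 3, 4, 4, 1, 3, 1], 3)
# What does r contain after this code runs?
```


count([2, 2, 4, 3, 4, 4, 1, 3, 1], 3)
lst[0]=2 != 3: 0 + count([2, 4, 3, 4, 4, 1, 3, 1], 3)
lst[0]=2 != 3: 0 + count([4, 3, 4, 4, 1, 3, 1], 3)
lst[0]=4 != 3: 0 + count([3, 4, 4, 1, 3, 1], 3)
lst[0]=3 == 3: 1 + count([4, 4, 1, 3, 1], 3)
lst[0]=4 != 3: 0 + count([4, 1, 3, 1], 3)
lst[0]=4 != 3: 0 + count([1, 3, 1], 3)
lst[0]=1 != 3: 0 + count([3, 1], 3)
lst[0]=3 == 3: 1 + count([1], 3)
lst[0]=1 != 3: 0 + count([], 3)
= 2


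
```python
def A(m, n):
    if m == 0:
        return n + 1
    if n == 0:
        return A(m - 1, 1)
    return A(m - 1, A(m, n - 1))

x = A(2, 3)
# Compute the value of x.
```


A(2, 3)
= A(1, A(2, 2))
First compute A(2, 2) = 7
= A(1, 7)
= 9


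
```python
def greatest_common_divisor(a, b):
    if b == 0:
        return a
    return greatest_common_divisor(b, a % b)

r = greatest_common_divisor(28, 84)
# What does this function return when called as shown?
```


greatest_common_divisor(28, 84)
= greatest_common_divisor(84, 28 % 84) = greatest_common_divisor(84, 28)
= greatest_common_divisor(28, 84 % 28) = greatest_common_divisor(28, 0)
b == 0, return a = 28


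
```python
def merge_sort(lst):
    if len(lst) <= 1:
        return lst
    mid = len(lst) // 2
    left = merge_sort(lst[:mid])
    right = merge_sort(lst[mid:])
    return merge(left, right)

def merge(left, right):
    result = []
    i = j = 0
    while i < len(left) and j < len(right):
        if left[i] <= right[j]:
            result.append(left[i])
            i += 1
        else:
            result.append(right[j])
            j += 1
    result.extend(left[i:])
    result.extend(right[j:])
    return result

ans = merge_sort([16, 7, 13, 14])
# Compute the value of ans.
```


merge_sort([16, 7, 13, 14])
Split into [16, 7] and [13, 14]
Left sorted: [7, 16]
Right sorted: [13, 14]
Merge [7, 16] and [13, 14]
= [7, 13, 14, 16]


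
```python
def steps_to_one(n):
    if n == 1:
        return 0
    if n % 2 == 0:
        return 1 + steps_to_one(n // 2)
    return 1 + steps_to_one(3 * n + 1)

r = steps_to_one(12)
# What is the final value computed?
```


steps_to_one(12)
12 is even -> steps_to_one(6)
6 is even -> steps_to_one(3)
3 is odd -> 3*3+1 = 10 -> steps_to_one(10)
10 is even -> steps_to_one(5)
5 is odd -> 3*5+1 = 16 -> steps_to_one(16)
16 is even -> steps_to_one(8)
8 is even -> steps_to_one(4)
4 is even -> steps_to_one(2)
2 is even -> steps_to_one(1)
Reached 1 after 9 steps
= 9


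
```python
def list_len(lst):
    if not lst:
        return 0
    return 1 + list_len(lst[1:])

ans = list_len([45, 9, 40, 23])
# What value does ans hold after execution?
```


list_len([45, 9, 40, 23])
= 1 + list_len([9, 40, 23])
= 1 + 1 + list_len([40, 23])
= 1 + 1 + 1 + list_len([23])
= 1 + 1 + 1 + 1 + list_len([])
= 1 + 1 + 1 + 1 + 0
= 4


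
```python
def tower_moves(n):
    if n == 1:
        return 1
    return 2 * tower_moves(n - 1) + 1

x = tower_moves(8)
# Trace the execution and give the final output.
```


tower_moves(8)
= 2 * tower_moves(7) + 1
= 2 * (2 * tower_moves(6) + 1) + 1
= 2 * (2 * (2 * tower_moves(5) + 1) + 1) + 1
= 2 * (2 * (2 * (2 * tower_moves(4) + 1) + 1) + 1) + 1
= 2 * (2 * (2 * (2 * (2 * tower_moves(3) + 1) + 1) + 1) + 1) + 1
= 2 * (2 * (2 * (2 * (2 * (2 * tower_moves(2) + 1) + 1) + 1) + 1) + 1) + 1
= 2 * (2 * (2 * (2 * (2 * (2 * (2 * tower_moves(1) + 1) + 1) + 1) + 1) + 1) + 1) + 1
Now compute bottom-up:
tower_moves(1) = 1
tower_moves(2) = 2 * 1 + 1 = 3
tower_moves(3) = 2 * 3 + 1 = 7
tower_moves(4) = 2 * 7 + 1 = 15
tower_moves(5) = 2 * 15 + 1 = 31
tower_moves(6) = 2 * 31 + 1 = 63
tower_moves(7) = 2 * 63 + 1 = 127
tower_moves(8) = 2 * 127 + 1 = 255
= 255


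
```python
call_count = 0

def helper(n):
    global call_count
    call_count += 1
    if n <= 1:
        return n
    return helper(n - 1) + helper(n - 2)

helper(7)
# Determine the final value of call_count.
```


helper(7) calls helper(6) and helper(5); each non-base call branches into two more.
Let C(k) = total number of calls made by helper(k), including the call to helper(k) itself.
Base cases: C(0) = 1, C(1) = 1
Recurrence: C(k) = 1 + C(k-1) + C(k-2)
  C(2) = 1 + C(1) + C(0) = 1 + 1 + 1 = 3
  C(3) = 1 + C(2) + C(1) = 1 + 3 + 1 = 5
  C(4) = 1 + C(3) + C(2) = 1 + 5 + 3 = 9
  C(5) = 1 + C(4) + C(3) = 1 + 9 + 5 = 15
  C(6) = 1 + C(5) + C(4) = 1 + 15 + 9 = 25
  C(7) = 1 + C(6) + C(5) = 1 + 25 + 15 = 41
Total calls = C(7) = 41


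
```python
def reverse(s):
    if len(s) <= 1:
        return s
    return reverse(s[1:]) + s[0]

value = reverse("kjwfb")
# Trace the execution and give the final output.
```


reverse("kjwfb")
= reverse("jwfb") + "k"
= reverse("wfb") + "j" + "k"
= reverse("fb") + "w" + "j" + "k"
= reverse("b") + "f" + "w" + "j" + "k"
= "b" + "f" + "w" + "j" + "k"
= "bfwjk"


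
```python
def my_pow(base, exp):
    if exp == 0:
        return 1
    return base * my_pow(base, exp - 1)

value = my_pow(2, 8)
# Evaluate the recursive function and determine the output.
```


my_pow(2, 8)
= 2 * my_pow(2, 7)
= 2 * 2 * my_pow(2, 6)
= 2 * 2 * 2 * my_pow(2, 5)
= 2 * 2 * 2 * 2 * my_pow(2, 4)
= 2 * 2 * 2 * 2 * 2 * my_pow(2, 3)
= 2 * 2 * 2 * 2 * 2 * 2 * my_pow(2, 2)
= 2 * 2 * 2 * 2 * 2 * 2 * 2 * my_pow(2, 1)
= 2 * 2 * 2 * 2 * 2 * 2 * 2 * 2 * my_pow(2, 0)
= 2 * 2 * 2 * 2 * 2 * 2 * 2 * 2 * 1
= 256


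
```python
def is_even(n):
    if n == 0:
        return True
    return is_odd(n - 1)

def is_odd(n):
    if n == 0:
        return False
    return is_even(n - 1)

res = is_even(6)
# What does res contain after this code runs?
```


is_even(6)
= is_odd(5)
= is_even(4)
= is_odd(3)
= is_even(2)
= is_odd(1)
= is_even(0)
n == 0: return True
= True


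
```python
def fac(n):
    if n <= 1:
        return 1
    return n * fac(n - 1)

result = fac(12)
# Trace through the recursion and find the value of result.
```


fac(12)
= 12 * fac(11)
= 12 * 11 * fac(10)
= 12 * 11 * 10 * fac(9)
= 12 * 11 * 10 * 9 * fac(8)
= 12 * 11 * 10 * 9 * 8 * fac(7)
= 12 * 11 * 10 * 9 * 8 * 7 * fac(6)
= 12 * 11 * 10 * 9 * 8 * 7 * 6 * fac(5)
= 12 * 11 * 10 * 9 * 8 * 7 * 6 * 5 * fac(4)
= 12 * 11 * 10 * 9 * 8 * 7 * 6 * 5 * 4 * fac(3)
= 12 * 11 * 10 * 9 * 8 * 7 * 6 * 5 * 4 * 3 * fac(2)
= 12 * 11 * 10 * 9 * 8 * 7 * 6 * 5 * 4 * 3 * 2 * fac(1)
= 12 * 11 * 10 * 9 * 8 * 7 * 6 * 5 * 4 * 3 * 2 * 1
= 479001600


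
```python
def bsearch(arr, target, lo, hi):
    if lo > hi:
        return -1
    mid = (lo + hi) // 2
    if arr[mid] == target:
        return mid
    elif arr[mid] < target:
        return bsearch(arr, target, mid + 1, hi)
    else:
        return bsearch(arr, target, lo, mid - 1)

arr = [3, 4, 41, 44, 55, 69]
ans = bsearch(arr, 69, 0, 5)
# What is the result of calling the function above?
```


bsearch(arr, 69, 0, 5)
lo=0, hi=5, mid=2, arr[mid]=41
41 < 69, search right half
lo=3, hi=5, mid=4, arr[mid]=55
55 < 69, search right half
lo=5, hi=5, mid=5, arr[mid]=69
arr[5] == 69, found at index 5
= 5


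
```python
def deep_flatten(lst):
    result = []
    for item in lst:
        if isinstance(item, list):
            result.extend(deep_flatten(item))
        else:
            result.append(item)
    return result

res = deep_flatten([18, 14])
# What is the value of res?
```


deep_flatten([18, 14])
Processing each element:
  18 is not a list -> append 18
  14 is not a list -> append 14
= [18, 14]


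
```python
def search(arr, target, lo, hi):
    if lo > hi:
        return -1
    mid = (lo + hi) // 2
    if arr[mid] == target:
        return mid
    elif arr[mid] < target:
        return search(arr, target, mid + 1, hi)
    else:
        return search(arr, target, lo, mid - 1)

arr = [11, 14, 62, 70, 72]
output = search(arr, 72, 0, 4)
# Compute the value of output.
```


search(arr, 72, 0, 4)
lo=0, hi=4, mid=2, arr[mid]=62
62 < 72, search right half
lo=3, hi=4, mid=3, arr[mid]=70
70 < 72, search right half
lo=4, hi=4, mid=4, arr[mid]=72
arr[4] == 72, found at index 4
= 4


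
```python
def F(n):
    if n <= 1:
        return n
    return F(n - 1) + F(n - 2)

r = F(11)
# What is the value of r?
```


F(11)
= F(10) + F(9)
= (F(9) + F(8)) + F(9)
Computing bottom-up: F(0)=0, F(1)=1, F(2)=1, F(3)=2, F(4)=3, F(5)=5, F(6)=8, F(7)=13, F(8)=21, F(9)=34, F(10)=55, F(11)=89
= 89


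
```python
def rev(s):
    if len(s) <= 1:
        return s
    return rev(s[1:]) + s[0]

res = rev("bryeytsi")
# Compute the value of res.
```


rev("bryeytsi")
= rev("ryeytsi") + "b"
= rev("yeytsi") + "r" + "b"
= rev("eytsi") + "y" + "r" + "b"
= rev("ytsi") + "e" + "y" + "r" + "b"
= rev("tsi") + "y" + "e" + "y" + "r" + "b"
= rev("si") + "t" + "y" + "e" + "y" + "r" + "b"
= rev("i") + "s" + "t" + "y" + "e" + "y" + "r" + "b"
= "i" + "s" + "t" + "y" + "e" + "y" + "r" + "b"
= "istyeyrb"


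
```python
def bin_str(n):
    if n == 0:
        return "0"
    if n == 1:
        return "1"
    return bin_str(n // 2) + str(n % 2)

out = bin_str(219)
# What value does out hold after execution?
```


bin_str(219)
= bin_str(109) + "1"
= bin_str(54) + "1" + "1"
= bin_str(27) + "0" + "1" + "1"
= bin_str(13) + "1" + "0" + "1" + "1"
= bin_str(6) + "1" + "1" + "0" + "1" + "1"
= bin_str(3) + "0" + "1" + "1" + "0" + "1" + "1"
= bin_str(1) + "1" + "0" + "1" + "1" + "0" + "1" + "1"
= "1" + "1" + "0" + "1" + "1" + "0" + "1" + "1"
= "11011011"


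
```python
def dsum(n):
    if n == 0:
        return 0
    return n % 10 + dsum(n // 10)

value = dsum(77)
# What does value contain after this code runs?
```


dsum(77)
= 7 + dsum(7)
= 7 + 7 + dsum(0)
= 7 + 7 + 0
= 14


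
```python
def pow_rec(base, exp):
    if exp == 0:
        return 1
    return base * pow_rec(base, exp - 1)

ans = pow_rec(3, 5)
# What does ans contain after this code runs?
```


pow_rec(3, 5)
= 3 * pow_rec(3, 4)
= 3 * 3 * pow_rec(3, 3)
= 3 * 3 * 3 * pow_rec(3, 2)
= 3 * 3 * 3 * 3 * pow_rec(3, 1)
= 3 * 3 * 3 * 3 * 3 * pow_rec(3, 0)
= 3 * 3 * 3 * 3 * 3 * 1
= 243


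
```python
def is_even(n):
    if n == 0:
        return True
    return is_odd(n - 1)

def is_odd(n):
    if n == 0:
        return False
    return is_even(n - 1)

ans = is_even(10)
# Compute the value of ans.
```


is_even(10)
= is_odd(9)
= is_even(8)
= is_odd(7)
= is_even(6)
= is_odd(5)
= is_even(4)
= is_odd(3)
= is_even(2)
= is_odd(1)
= is_even(0)
n == 0: return True
= True


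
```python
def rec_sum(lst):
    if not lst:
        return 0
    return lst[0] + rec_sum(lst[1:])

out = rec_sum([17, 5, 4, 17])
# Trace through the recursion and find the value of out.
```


rec_sum([17, 5, 4, 17])
= 17 + rec_sum([5, 4, 17])
= 17 + 5 + rec_sum([4, 17])
= 17 + 5 + 4 + rec_sum([17])
= 17 + 5 + 4 + 17 + rec_sum([])
= 17 + 5 + 4 + 17 + 0
= 43


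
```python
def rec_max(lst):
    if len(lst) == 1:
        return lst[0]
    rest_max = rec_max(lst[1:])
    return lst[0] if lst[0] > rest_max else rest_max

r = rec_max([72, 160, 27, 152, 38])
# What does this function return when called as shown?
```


rec_max([72, 160, 27, 152, 38])
= compare 72 with rec_max([160, 27, 152, 38])
= compare 160 with rec_max([27, 152, 38])
= compare 27 with rec_max([152, 38])
= compare 152 with rec_max([38])
Base: rec_max([38]) = 38
compare 152 with 38: max = 152
compare 27 with 152: max = 152
compare 160 with 152: max = 160
compare 72 with 160: max = 160
= 160


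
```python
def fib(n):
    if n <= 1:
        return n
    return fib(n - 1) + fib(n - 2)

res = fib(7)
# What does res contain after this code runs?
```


fib(7)
= fib(6) + fib(5)
= (fib(5) + fib(4)) + fib(5)
Computing bottom-up: fib(0)=0, fib(1)=1, fib(2)=1, fib(3)=2, fib(4)=3, fib(5)=5, fib(6)=8, fib(7)=13
= 13


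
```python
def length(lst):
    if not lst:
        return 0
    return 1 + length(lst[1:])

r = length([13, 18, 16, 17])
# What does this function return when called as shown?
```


length([13, 18, 16, 17])
= 1 + length([18, 16, 17])
= 1 + 1 + length([16, 17])
= 1 + 1 + 1 + length([17])
= 1 + 1 + 1 + 1 + length([])
= 1 + 1 + 1 + 1 + 0
= 4


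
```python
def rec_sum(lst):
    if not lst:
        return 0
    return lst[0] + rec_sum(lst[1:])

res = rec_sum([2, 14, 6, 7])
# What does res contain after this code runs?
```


rec_sum([2, 14, 6, 7])
= 2 + rec_sum([14, 6, 7])
= 2 + 14 + rec_sum([6, 7])
= 2 + 14 + 6 + rec_sum([7])
= 2 + 14 + 6 + 7 + rec_sum([])
= 2 + 14 + 6 + 7 + 0
= 29


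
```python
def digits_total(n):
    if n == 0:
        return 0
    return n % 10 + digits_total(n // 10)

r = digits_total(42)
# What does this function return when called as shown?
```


digits_total(42)
= 2 + digits_total(4)
= 2 + 4 + digits_total(0)
= 2 + 4 + 0
= 6


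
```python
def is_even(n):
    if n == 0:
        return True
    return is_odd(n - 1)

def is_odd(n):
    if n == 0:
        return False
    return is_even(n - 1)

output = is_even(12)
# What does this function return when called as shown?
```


is_even(12)
= is_odd(11)
= is_even(10)
= is_odd(9)
= is_even(8)
= is_odd(7)
= is_even(6)
= is_odd(5)
= is_even(4)
= is_odd(3)
= is_even(2)
= is_odd(1)
= is_even(0)
n == 0: return True
= True


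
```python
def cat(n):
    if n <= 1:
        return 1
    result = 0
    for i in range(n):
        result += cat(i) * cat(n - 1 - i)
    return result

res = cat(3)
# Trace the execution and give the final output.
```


cat(3)
= sum of cat(i) * cat(3-1-i) for i in 0..2
First compute sub-values bottom-up:
  cat(0) = 1, cat(1) = 1
  cat(2) = 1*1 + 1*1 = 2
Now cat(3):
  cat(0)*cat(2) = 1*2 = 2
  cat(1)*cat(1) = 1*1 = 1
  cat(2)*cat(0) = 2*1 = 2
= 2 + 1 + 2
= 5


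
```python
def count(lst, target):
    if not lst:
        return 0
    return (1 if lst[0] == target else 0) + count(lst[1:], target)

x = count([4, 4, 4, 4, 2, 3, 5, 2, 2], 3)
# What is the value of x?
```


count([4, 4, 4, 4, 2, 3, 5, 2, 2], 3)
lst[0]=4 != 3: 0 + count([4, 4, 4, 2, 3, 5, 2, 2], 3)
lst[0]=4 != 3: 0 + count([4, 4, 2, 3, 5, 2, 2], 3)
lst[0]=4 != 3: 0 + count([4, 2, 3, 5, 2, 2], 3)
lst[0]=4 != 3: 0 + count([2, 3, 5, 2, 2], 3)
lst[0]=2 != 3: 0 + count([3, 5, 2, 2], 3)
lst[0]=3 == 3: 1 + count([5, 2, 2], 3)
lst[0]=5 != 3: 0 + count([2, 2], 3)
lst[0]=2 != 3: 0 + count([2], 3)
lst[0]=2 != 3: 0 + count([], 3)
= 1


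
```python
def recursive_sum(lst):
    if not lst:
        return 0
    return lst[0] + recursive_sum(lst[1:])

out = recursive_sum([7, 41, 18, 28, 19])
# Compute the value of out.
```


recursive_sum([7, 41, 18, 28, 19])
= 7 + recursive_sum([41, 18, 28, 19])
= 7 + 41 + recursive_sum([18, 28, 19])
= 7 + 41 + 18 + recursive_sum([28, 19])
= 7 + 41 + 18 + 28 + recursive_sum([19])
= 7 + 41 + 18 + 28 + 19 + recursive_sum([])
= 7 + 41 + 18 + 28 + 19 + 0
= 113


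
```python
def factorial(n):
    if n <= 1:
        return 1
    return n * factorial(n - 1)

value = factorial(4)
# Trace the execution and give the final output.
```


factorial(4)
= 4 * factorial(3)
= 4 * 3 * factorial(2)
= 4 * 3 * 2 * factorial(1)
= 4 * 3 * 2 * 1
= 24


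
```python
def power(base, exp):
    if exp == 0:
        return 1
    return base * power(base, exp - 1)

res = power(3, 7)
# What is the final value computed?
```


power(3, 7)
= 3 * power(3, 6)
= 3 * 3 * power(3, 5)
= 3 * 3 * 3 * power(3, 4)
= 3 * 3 * 3 * 3 * power(3, 3)
= 3 * 3 * 3 * 3 * 3 * power(3, 2)
= 3 * 3 * 3 * 3 * 3 * 3 * power(3, 1)
= 3 * 3 * 3 * 3 * 3 * 3 * 3 * power(3, 0)
= 3 * 3 * 3 * 3 * 3 * 3 * 3 * 1
= 2187


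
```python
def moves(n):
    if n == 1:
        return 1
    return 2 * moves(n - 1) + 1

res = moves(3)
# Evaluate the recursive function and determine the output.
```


moves(3)
= 2 * moves(2) + 1
= 2 * (2 * moves(1) + 1) + 1
Now compute bottom-up:
moves(1) = 1
moves(2) = 2 * 1 + 1 = 3
moves(3) = 2 * 3 + 1 = 7
= 7


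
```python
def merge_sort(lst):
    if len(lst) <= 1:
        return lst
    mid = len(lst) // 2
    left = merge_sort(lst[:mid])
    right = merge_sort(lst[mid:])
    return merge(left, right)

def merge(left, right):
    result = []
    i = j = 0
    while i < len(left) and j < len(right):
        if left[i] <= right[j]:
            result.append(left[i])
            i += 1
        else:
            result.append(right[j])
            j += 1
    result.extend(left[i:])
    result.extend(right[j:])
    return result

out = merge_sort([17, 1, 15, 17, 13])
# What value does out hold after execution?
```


merge_sort([17, 1, 15, 17, 13])
Split into [17, 1] and [15, 17, 13]
Left sorted: [1, 17]
Right sorted: [13, 15, 17]
Merge [1, 17] and [13, 15, 17]
= [1, 13, 15, 17, 17]


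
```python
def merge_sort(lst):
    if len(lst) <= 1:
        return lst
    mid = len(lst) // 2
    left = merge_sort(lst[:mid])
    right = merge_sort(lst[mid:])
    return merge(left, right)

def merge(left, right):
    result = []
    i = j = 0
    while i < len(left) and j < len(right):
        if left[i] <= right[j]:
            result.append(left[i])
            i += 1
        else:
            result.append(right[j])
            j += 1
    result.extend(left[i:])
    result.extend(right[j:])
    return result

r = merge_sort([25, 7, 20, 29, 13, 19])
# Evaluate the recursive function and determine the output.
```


merge_sort([25, 7, 20, 29, 13, 19])
Split into [25, 7, 20] and [29, 13, 19]
Left sorted: [7, 20, 25]
Right sorted: [13, 19, 29]
Merge [7, 20, 25] and [13, 19, 29]
= [7, 13, 19, 20, 25, 29]


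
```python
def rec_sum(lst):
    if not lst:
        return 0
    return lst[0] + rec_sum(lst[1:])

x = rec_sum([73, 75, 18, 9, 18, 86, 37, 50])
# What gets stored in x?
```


rec_sum([73, 75, 18, 9, 18, 86, 37, 50])
= 73 + rec_sum([75, 18, 9, 18, 86, 37, 50])
= 73 + 75 + rec_sum([18, 9, 18, 86, 37, 50])
= 73 + 75 + 18 + rec_sum([9, 18, 86, 37, 50])
= 73 + 75 + 18 + 9 + rec_sum([18, 86, 37, 50])
= 73 + 75 + 18 + 9 + 18 + rec_sum([86, 37, 50])
= 73 + 75 + 18 + 9 + 18 + 86 + rec_sum([37, 50])
= 73 + 75 + 18 + 9 + 18 + 86 + 37 + rec_sum([50])
= 73 + 75 + 18 + 9 + 18 + 86 + 37 + 50 + rec_sum([])
= 73 + 75 + 18 + 9 + 18 + 86 + 37 + 50 + 0
= 366


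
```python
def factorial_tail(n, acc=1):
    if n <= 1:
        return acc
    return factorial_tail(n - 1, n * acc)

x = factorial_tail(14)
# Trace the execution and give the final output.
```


factorial_tail(14, 1)
= factorial_tail(13, 14 * 1) = factorial_tail(13, 14)
= factorial_tail(12, 13 * 14) = factorial_tail(12, 182)
= factorial_tail(11, 12 * 182) = factorial_tail(11, 2184)
= factorial_tail(10, 11 * 2184) = factorial_tail(10, 24024)
= factorial_tail(9, 10 * 24024) = factorial_tail(9, 240240)
= factorial_tail(8, 9 * 240240) = factorial_tail(8, 2162160)
= factorial_tail(7, 8 * 2162160) = factorial_tail(7, 17297280)
= factorial_tail(6, 7 * 17297280) = factorial_tail(6, 121080960)
= factorial_tail(5, 6 * 121080960) = factorial_tail(5, 726485760)
= factorial_tail(4, 5 * 726485760) = factorial_tail(4, 3632428800)
= factorial_tail(3, 4 * 3632428800) = factorial_tail(3, 14529715200)
= factorial_tail(2, 3 * 14529715200) = factorial_tail(2, 43589145600)
= factorial_tail(1, 2 * 43589145600) = factorial_tail(1, 87178291200)
n <= 1, return acc = 87178291200


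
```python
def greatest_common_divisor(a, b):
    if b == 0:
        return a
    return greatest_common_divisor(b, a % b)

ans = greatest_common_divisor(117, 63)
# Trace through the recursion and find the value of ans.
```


greatest_common_divisor(117, 63)
= greatest_common_divisor(63, 117 % 63) = greatest_common_divisor(63, 54)
= greatest_common_divisor(54, 63 % 54) = greatest_common_divisor(54, 9)
= greatest_common_divisor(9, 54 % 9) = greatest_common_divisor(9, 0)
b == 0, return a = 9


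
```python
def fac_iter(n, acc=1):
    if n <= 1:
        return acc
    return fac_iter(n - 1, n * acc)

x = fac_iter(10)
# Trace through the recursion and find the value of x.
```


fac_iter(10, 1)
= fac_iter(9, 10 * 1) = fac_iter(9, 10)
= fac_iter(8, 9 * 10) = fac_iter(8, 90)
= fac_iter(7, 8 * 90) = fac_iter(7, 720)
= fac_iter(6, 7 * 720) = fac_iter(6, 5040)
= fac_iter(5, 6 * 5040) = fac_iter(5, 30240)
= fac_iter(4, 5 * 30240) = fac_iter(4, 151200)
= fac_iter(3, 4 * 151200) = fac_iter(3, 604800)
= fac_iter(2, 3 * 604800) = fac_iter(2, 1814400)
= fac_iter(1, 2 * 1814400) = fac_iter(1, 3628800)
n <= 1, return acc = 3628800


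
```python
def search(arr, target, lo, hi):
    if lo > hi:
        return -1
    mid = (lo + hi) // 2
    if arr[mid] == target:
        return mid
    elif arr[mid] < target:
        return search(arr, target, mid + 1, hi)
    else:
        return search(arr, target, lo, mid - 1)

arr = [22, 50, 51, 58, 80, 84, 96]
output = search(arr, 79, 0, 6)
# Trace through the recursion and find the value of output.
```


search(arr, 79, 0, 6)
lo=0, hi=6, mid=3, arr[mid]=58
58 < 79, search right half
lo=4, hi=6, mid=5, arr[mid]=84
84 > 79, search left half
lo=4, hi=4, mid=4, arr[mid]=80
80 > 79, search left half
lo > hi, target not found, return -1
= -1


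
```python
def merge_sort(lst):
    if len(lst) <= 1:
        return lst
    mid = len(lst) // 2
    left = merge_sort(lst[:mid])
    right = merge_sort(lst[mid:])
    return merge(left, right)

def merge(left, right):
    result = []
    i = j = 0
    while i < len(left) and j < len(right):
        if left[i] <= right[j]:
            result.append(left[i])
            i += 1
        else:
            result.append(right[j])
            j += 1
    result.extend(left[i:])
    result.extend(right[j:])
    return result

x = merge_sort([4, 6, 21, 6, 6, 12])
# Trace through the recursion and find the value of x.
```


merge_sort([4, 6, 21, 6, 6, 12])
Split into [4, 6, 21] and [6, 6, 12]
Left sorted: [4, 6, 21]
Right sorted: [6, 6, 12]
Merge [4, 6, 21] and [6, 6, 12]
= [4, 6, 6, 6, 12, 21]


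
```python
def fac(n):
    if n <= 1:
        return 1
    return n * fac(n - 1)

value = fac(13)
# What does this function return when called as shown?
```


fac(13)
= 13 * fac(12)
= 13 * 12 * fac(11)
= 13 * 12 * 11 * fac(10)
= 13 * 12 * 11 * 10 * fac(9)
= 13 * 12 * 11 * 10 * 9 * fac(8)
= 13 * 12 * 11 * 10 * 9 * 8 * fac(7)
= 13 * 12 * 11 * 10 * 9 * 8 * 7 * fac(6)
= 13 * 12 * 11 * 10 * 9 * 8 * 7 * 6 * fac(5)
= 13 * 12 * 11 * 10 * 9 * 8 * 7 * 6 * 5 * fac(4)
= 13 * 12 * 11 * 10 * 9 * 8 * 7 * 6 * 5 * 4 * fac(3)
= 13 * 12 * 11 * 10 * 9 * 8 * 7 * 6 * 5 * 4 * 3 * fac(2)
= 13 * 12 * 11 * 10 * 9 * 8 * 7 * 6 * 5 * 4 * 3 * 2 * fac(1)
= 13 * 12 * 11 * 10 * 9 * 8 * 7 * 6 * 5 * 4 * 3 * 2 * 1
= 6227020800


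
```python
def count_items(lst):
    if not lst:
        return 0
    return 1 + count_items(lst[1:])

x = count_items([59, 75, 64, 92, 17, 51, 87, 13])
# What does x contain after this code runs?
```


count_items([59, 75, 64, 92, 17, 51, 87, 13])
= 1 + count_items([75, 64, 92, 17, 51, 87, 13])
= 1 + 1 + count_items([64, 92, 17, 51, 87, 13])
= 1 + 1 + 1 + count_items([92, 17, 51, 87, 13])
= 1 + 1 + 1 + 1 + count_items([17, 51, 87, 13])
= 1 + 1 + 1 + 1 + 1 + count_items([51, 87, 13])
= 1 + 1 + 1 + 1 + 1 + 1 + count_items([87, 13])
= 1 + 1 + 1 + 1 + 1 + 1 + 1 + count_items([13])
= 1 + 1 + 1 + 1 + 1 + 1 + 1 + 1 + count_items([])
= 1 + 1 + 1 + 1 + 1 + 1 + 1 + 1 + 0
= 8


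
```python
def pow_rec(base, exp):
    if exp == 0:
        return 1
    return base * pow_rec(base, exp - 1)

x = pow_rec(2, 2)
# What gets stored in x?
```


pow_rec(2, 2)
= 2 * pow_rec(2, 1)
= 2 * 2 * pow_rec(2, 0)
= 2 * 2 * 1
= 4


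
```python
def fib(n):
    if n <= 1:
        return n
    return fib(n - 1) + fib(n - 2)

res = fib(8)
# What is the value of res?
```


fib(8)
= fib(7) + fib(6)
= (fib(6) + fib(5)) + fib(6)
Computing bottom-up: fib(0)=0, fib(1)=1, fib(2)=1, fib(3)=2, fib(4)=3, fib(5)=5, fib(6)=8, fib(7)=13, fib(8)=21
= 21


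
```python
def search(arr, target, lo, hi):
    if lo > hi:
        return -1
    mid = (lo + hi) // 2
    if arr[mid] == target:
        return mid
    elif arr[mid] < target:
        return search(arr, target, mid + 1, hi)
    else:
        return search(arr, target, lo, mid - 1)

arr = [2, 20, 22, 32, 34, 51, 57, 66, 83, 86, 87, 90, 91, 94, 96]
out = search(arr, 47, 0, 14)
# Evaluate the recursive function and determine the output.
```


search(arr, 47, 0, 14)
lo=0, hi=14, mid=7, arr[mid]=66
66 > 47, search left half
lo=0, hi=6, mid=3, arr[mid]=32
32 < 47, search right half
lo=4, hi=6, mid=5, arr[mid]=51
51 > 47, search left half
lo=4, hi=4, mid=4, arr[mid]=34
34 < 47, search right half
lo > hi, target not found, return -1
= -1


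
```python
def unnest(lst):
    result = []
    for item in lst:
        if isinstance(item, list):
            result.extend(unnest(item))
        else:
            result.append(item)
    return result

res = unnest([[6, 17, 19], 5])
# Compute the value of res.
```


unnest([[6, 17, 19], 5])
Processing each element:
  [6, 17, 19] is a list -> unnest recursively -> [6, 17, 19]
  5 is not a list -> append 5
= [6, 17, 19, 5]


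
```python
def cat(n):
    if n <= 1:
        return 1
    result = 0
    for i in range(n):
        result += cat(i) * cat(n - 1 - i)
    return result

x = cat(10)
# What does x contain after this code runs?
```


cat(10)
= sum of cat(i) * cat(10-1-i) for i in 0..9
First compute sub-values bottom-up:
  cat(0) = 1, cat(1) = 1
  cat(2) = 1*1 + 1*1 = 2
  cat(3) = 1*2 + 1*1 + 2*1 = 5
  cat(4) = 1*5 + 1*2 + 2*1 + 5*1 = 14
  cat(5) = 1*14 + 1*5 + 2*2 + 5*1 + 14*1 = 42
  cat(6) = 1*42 + 1*14 + 2*5 + 5*2 + 14*1 + 42*1 = 132
  cat(7) = 1*132 + 1*42 + 2*14 + 5*5 + 14*2 + 42*1 + 132*1 = 429
  cat(8) = 1*429 + 1*132 + 2*42 + 5*14 + 14*5 + 42*2 + 132*1 + 429*1 = 1430
  cat(9) = 1*1430 + 1*429 + 2*132 + 5*42 + 14*14 + 42*5 + 132*2 + 429*1 + 1430*1 = 4862
Now cat(10):
  cat(0)*cat(9) = 1*4862 = 4862
  cat(1)*cat(8) = 1*1430 = 1430
  cat(2)*cat(7) = 2*429 = 858
  cat(3)*cat(6) = 5*132 = 660
  cat(4)*cat(5) = 14*42 = 588
  cat(5)*cat(4) = 42*14 = 588
  cat(6)*cat(3) = 132*5 = 660
  cat(7)*cat(2) = 429*2 = 858
  cat(8)*cat(1) = 1430*1 = 1430
  cat(9)*cat(0) = 4862*1 = 4862
= 4862 + 1430 + 858 + 660 + 588 + 588 + 660 + 858 + 1430 + 4862
= 16796


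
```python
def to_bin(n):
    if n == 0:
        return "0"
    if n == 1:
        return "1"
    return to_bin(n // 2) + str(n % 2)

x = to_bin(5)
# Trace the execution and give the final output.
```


to_bin(5)
= to_bin(2) + "1"
= to_bin(1) + "0" + "1"
= "1" + "0" + "1"
= "101"


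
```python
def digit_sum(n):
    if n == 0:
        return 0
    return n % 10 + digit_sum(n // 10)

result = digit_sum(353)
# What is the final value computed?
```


digit_sum(353)
= 3 + digit_sum(35)
= 3 + 5 + digit_sum(3)
= 3 + 5 + 3 + digit_sum(0)
= 3 + 5 + 3 + 0
= 11


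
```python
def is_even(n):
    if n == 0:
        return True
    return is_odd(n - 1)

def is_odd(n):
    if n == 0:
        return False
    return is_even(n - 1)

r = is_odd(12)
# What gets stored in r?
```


is_odd(12)
= is_even(11)
= is_odd(10)
= is_even(9)
= is_odd(8)
= is_even(7)
= is_odd(6)
= is_even(5)
= is_odd(4)
= is_even(3)
= is_odd(2)
= is_even(1)
= is_odd(0)
n == 0: return False
= False


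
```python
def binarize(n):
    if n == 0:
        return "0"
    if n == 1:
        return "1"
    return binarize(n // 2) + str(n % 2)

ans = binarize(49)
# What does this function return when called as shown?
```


binarize(49)
= binarize(24) + "1"
= binarize(12) + "0" + "1"
= binarize(6) + "0" + "0" + "1"
= binarize(3) + "0" + "0" + "0" + "1"
= binarize(1) + "1" + "0" + "0" + "0" + "1"
= "1" + "1" + "0" + "0" + "0" + "1"
= "110001"


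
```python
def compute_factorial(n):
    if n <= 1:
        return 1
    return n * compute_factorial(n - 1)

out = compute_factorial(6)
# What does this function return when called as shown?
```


compute_factorial(6)
= 6 * compute_factorial(5)
= 6 * 5 * compute_factorial(4)
= 6 * 5 * 4 * compute_factorial(3)
= 6 * 5 * 4 * 3 * compute_factorial(2)
= 6 * 5 * 4 * 3 * 2 * compute_factorial(1)
= 6 * 5 * 4 * 3 * 2 * 1
= 720


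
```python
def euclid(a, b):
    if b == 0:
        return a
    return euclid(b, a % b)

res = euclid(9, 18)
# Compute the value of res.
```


euclid(9, 18)
= euclid(18, 9 % 18) = euclid(18, 9)
= euclid(9, 18 % 9) = euclid(9, 0)
b == 0, return a = 9


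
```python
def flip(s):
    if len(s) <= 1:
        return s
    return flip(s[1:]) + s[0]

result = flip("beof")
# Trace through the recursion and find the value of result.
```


flip("beof")
= flip("eof") + "b"
= flip("of") + "e" + "b"
= flip("f") + "o" + "e" + "b"
= "f" + "o" + "e" + "b"
= "foeb"


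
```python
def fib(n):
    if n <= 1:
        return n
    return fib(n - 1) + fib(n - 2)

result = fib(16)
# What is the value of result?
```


fib(16)
= fib(15) + fib(14)
= (fib(14) + fib(13)) + fib(14)
Computing bottom-up: fib(0)=0, fib(1)=1, fib(2)=1, fib(3)=2, fib(4)=3, fib(5)=5, fib(6)=8, fib(7)=13, fib(8)=21, fib(9)=34, fib(10)=55, fib(11)=89, fib(12)=144, fib(13)=233, fib(14)=377, fib(15)=610, fib(16)=987
= 987


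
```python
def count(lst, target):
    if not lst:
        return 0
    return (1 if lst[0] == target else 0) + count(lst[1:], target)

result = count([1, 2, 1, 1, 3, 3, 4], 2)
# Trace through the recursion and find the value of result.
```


count([1, 2, 1, 1, 3, 3, 4], 2)
lst[0]=1 != 2: 0 + count([2, 1, 1, 3, 3, 4], 2)
lst[0]=2 == 2: 1 + count([1, 1, 3, 3, 4], 2)
lst[0]=1 != 2: 0 + count([1, 3, 3, 4], 2)
lst[0]=1 != 2: 0 + count([3, 3, 4], 2)
lst[0]=3 != 2: 0 + count([3, 4], 2)
lst[0]=3 != 2: 0 + count([4], 2)
lst[0]=4 != 2: 0 + count([], 2)
= 1


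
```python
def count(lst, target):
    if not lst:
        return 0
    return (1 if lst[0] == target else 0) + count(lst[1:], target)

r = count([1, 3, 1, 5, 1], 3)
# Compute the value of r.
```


count([1, 3, 1, 5, 1], 3)
lst[0]=1 != 3: 0 + count([3, 1, 5, 1], 3)
lst[0]=3 == 3: 1 + count([1, 5, 1], 3)
lst[0]=1 != 3: 0 + count([5, 1], 3)
lst[0]=5 != 3: 0 + count([1], 3)
lst[0]=1 != 3: 0 + count([], 3)
= 1


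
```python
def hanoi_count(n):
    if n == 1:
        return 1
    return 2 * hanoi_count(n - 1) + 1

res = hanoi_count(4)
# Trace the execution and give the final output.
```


hanoi_count(4)
= 2 * hanoi_count(3) + 1
= 2 * (2 * hanoi_count(2) + 1) + 1
= 2 * (2 * (2 * hanoi_count(1) + 1) + 1) + 1
Now compute bottom-up:
hanoi_count(1) = 1
hanoi_count(2) = 2 * 1 + 1 = 3
hanoi_count(3) = 2 * 3 + 1 = 7
hanoi_count(4) = 2 * 7 + 1 = 15
= 15


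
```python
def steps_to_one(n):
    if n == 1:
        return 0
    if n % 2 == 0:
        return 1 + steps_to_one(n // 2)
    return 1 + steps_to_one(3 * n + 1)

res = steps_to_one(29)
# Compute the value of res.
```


steps_to_one(29)
29 is odd -> 3*29+1 = 88 -> steps_to_one(88)
88 is even -> steps_to_one(44)
44 is even -> steps_to_one(22)
22 is even -> steps_to_one(11)
11 is odd -> 3*11+1 = 34 -> steps_to_one(34)
34 is even -> steps_to_one(17)
17 is odd -> 3*17+1 = 52 -> steps_to_one(52)
52 is even -> steps_to_one(26)
26 is even -> steps_to_one(13)
13 is odd -> 3*13+1 = 40 -> steps_to_one(40)
40 is even -> steps_to_one(20)
20 is even -> steps_to_one(10)
10 is even -> steps_to_one(5)
5 is odd -> 3*5+1 = 16 -> steps_to_one(16)
16 is even -> steps_to_one(8)
8 is even -> steps_to_one(4)
4 is even -> steps_to_one(2)
2 is even -> steps_to_one(1)
Reached 1 after 18 steps
= 18


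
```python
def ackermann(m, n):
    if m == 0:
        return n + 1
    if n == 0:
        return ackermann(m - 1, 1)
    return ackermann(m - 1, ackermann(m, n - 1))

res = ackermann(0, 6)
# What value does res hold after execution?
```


ackermann(0, 6)
m == 0: return 6 + 1 = 7
= 7


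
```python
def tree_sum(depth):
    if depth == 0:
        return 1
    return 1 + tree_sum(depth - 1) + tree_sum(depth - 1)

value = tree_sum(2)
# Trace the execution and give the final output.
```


tree_sum(2)
= 1 + tree_sum(1) + tree_sum(1)
= 1 + 2 * tree_sum(1)
tree_sum(k) = 2^(k+1) - 1
tree_sum(0) = 1
tree_sum(1) = 3
tree_sum(2) = 7
tree_sum(2) = 2^3 - 1 = 7


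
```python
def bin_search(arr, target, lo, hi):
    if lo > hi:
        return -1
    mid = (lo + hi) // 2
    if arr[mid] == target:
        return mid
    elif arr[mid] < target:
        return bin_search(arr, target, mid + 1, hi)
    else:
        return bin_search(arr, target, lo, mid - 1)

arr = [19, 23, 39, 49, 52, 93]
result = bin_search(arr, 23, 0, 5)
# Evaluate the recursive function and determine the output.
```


bin_search(arr, 23, 0, 5)
lo=0, hi=5, mid=2, arr[mid]=39
39 > 23, search left half
lo=0, hi=1, mid=0, arr[mid]=19
19 < 23, search right half
lo=1, hi=1, mid=1, arr[mid]=23
arr[1] == 23, found at index 1
= 1


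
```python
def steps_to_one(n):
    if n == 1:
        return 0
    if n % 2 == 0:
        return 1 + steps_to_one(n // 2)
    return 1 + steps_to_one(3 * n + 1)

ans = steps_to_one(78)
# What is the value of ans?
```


steps_to_one(78)
78 is even -> steps_to_one(39)
39 is odd -> 3*39+1 = 118 -> steps_to_one(118)
118 is even -> steps_to_one(59)
59 is odd -> 3*59+1 = 178 -> steps_to_one(178)
178 is even -> steps_to_one(89)
89 is odd -> 3*89+1 = 268 -> steps_to_one(268)
268 is even -> steps_to_one(134)
134 is even -> steps_to_one(67)
67 is odd -> 3*67+1 = 202 -> steps_to_one(202)
202 is even -> steps_to_one(101)
101 is odd -> 3*101+1 = 304 -> steps_to_one(304)
304 is even -> steps_to_one(152)
152 is even -> steps_to_one(76)
76 is even -> steps_to_one(38)
38 is even -> steps_to_one(19)
19 is odd -> 3*19+1 = 58 -> steps_to_one(58)
58 is even -> steps_to_one(29)
29 is odd -> 3*29+1 = 88 -> steps_to_one(88)
88 is even -> steps_to_one(44)
44 is even -> steps_to_one(22)
22 is even -> steps_to_one(11)
11 is odd -> 3*11+1 = 34 -> steps_to_one(34)
34 is even -> steps_to_one(17)
17 is odd -> 3*17+1 = 52 -> steps_to_one(52)
52 is even -> steps_to_one(26)
26 is even -> steps_to_one(13)
13 is odd -> 3*13+1 = 40 -> steps_to_one(40)
40 is even -> steps_to_one(20)
20 is even -> steps_to_one(10)
10 is even -> steps_to_one(5)
5 is odd -> 3*5+1 = 16 -> steps_to_one(16)
16 is even -> steps_to_one(8)
8 is even -> steps_to_one(4)
4 is even -> steps_to_one(2)
2 is even -> steps_to_one(1)
Reached 1 after 35 steps
= 35


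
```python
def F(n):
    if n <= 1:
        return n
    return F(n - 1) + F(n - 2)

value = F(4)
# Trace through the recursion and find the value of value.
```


F(4)
= F(3) + F(2)
= (F(2) + F(1)) + F(2)
Computing bottom-up: F(0)=0, F(1)=1, F(2)=1, F(3)=2, F(4)=3
= 3


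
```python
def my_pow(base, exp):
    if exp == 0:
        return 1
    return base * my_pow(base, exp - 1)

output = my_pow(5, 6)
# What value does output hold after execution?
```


my_pow(5, 6)
= 5 * my_pow(5, 5)
= 5 * 5 * my_pow(5, 4)
= 5 * 5 * 5 * my_pow(5, 3)
= 5 * 5 * 5 * 5 * my_pow(5, 2)
= 5 * 5 * 5 * 5 * 5 * my_pow(5, 1)
= 5 * 5 * 5 * 5 * 5 * 5 * my_pow(5, 0)
= 5 * 5 * 5 * 5 * 5 * 5 * 1
= 15625


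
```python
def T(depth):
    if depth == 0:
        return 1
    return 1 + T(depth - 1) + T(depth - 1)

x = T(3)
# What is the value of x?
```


T(3)
= 1 + T(2) + T(2)
= 1 + 2 * T(2)
T(k) = 2^(k+1) - 1
T(0) = 1
T(1) = 3
T(2) = 7
T(3) = 15
T(3) = 2^4 - 1 = 15


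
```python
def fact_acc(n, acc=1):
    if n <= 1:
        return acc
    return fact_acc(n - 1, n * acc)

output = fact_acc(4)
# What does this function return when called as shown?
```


fact_acc(4, 1)
= fact_acc(3, 4 * 1) = fact_acc(3, 4)
= fact_acc(2, 3 * 4) = fact_acc(2, 12)
= fact_acc(1, 2 * 12) = fact_acc(1, 24)
n <= 1, return acc = 24
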